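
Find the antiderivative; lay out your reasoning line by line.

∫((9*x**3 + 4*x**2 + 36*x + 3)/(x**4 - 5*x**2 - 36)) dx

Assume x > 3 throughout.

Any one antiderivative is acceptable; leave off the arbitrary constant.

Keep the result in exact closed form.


Step 1. Decompose ∫((9*x**3 + 4*x**2 + 36*x + 3)/(x**4 - 5*x**2 - 36)) dx by partial fractions, (9*x**3 + 4*x**2 + 36*x + 3)/(x**4 - 5*x**2 - 36) = 1/(x**2 + 4) + 4/(x + 3) + 5/(x - 3): now ∫(5/(x - 3)) dx + ∫(4/(x + 3)) dx + ∫(1/(x**2 + 4)) dx.
Step 2. Evaluate the standard form [assuming x > 3]: now 5*log(x - 3) + ∫(4/(x + 3)) dx + ∫(1/(x**2 + 4)) dx.
Step 3. Evaluate the standard form [assuming x > -3]: now 5*log(x - 3) + 4*log(x + 3) + ∫(1/(x**2 + 4)) dx.
Step 4. Evaluate the standard form: now 5*log(x - 3) + 4*log(x + 3) + atan(x/2)/2.
Answer: 5*log(x - 3) + 4*log(x + 3) + atan(x/2)/2.


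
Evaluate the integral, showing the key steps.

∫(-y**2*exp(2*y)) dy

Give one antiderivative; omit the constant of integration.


Step 1. Integrate ∫(-y**2*exp(2*y)) dy by parts with u = y**2, dv = (-exp(2*y)) dy, so v = -exp(2*y)/2: now -y**2*exp(2*y)/2 + ∫(y*exp(2*y)) dy.
Step 2. Integrate ∫(y*exp(2*y)) dy by parts with u = y, dv = (exp(2*y)) dy, so v = exp(2*y)/2: now -y**2*exp(2*y)/2 + y*exp(2*y)/2 + ∫(-exp(2*y)/2) dy.
Step 3. Evaluate the standard form: now -y**2*exp(2*y)/2 + y*exp(2*y)/2 - exp(2*y)/4.
Answer: -y**2*exp(2*y)/2 + y*exp(2*y)/2 - exp(2*y)/4.


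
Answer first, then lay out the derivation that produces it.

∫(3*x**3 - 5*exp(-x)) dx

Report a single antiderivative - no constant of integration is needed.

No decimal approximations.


The answer is 3*x**4/4 + 5*exp(-x).
Step 1. Rewrite: now ∫(3*x**3) dx + ∫(-5*exp(-x)) dx.
Step 2. Evaluate the standard form: now ∫(3*x**3) dx + 5*exp(-x).
Step 3. Evaluate the standard form: now 3*x**4/4 + 5*exp(-x).
Answer: 3*x**4/4 + 5*exp(-x).


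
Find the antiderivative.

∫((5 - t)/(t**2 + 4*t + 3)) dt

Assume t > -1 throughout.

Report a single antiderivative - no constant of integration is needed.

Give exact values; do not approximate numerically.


Answer: 3*log(t + 1) - 4*log(t + 3).


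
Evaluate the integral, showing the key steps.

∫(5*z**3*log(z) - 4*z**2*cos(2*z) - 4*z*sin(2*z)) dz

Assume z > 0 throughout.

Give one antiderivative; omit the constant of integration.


Step 1. Rewrite: now ∫(-4*z*sin(2*z)) dz + ∫(-4*z**2*cos(2*z)) dz + ∫(5*z**3*log(z)) dz.
Step 2. Integrate ∫(-4*z*sin(2*z)) dz by parts with u = z, dv = (-4*sin(2*z)) dz, so v = 2*cos(2*z): now 2*z*cos(2*z) + ∫(-4*z**2*cos(2*z)) dz + ∫(5*z**3*log(z)) dz + ∫(-2*cos(2*z)) dz.
Step 3. Evaluate the standard form: now 2*z*cos(2*z) - sin(2*z) + ∫(-4*z**2*cos(2*z)) dz + ∫(5*z**3*log(z)) dz.
Step 4. Integrate ∫(-4*z**2*cos(2*z)) dz by parts with u = z**2, dv = (-4*cos(2*z)) dz, so v = -2*sin(2*z): now -2*z**2*sin(2*z) + 2*z*cos(2*z) - sin(2*z) + ∫(4*z*sin(2*z)) dz + ∫(5*z**3*log(z)) dz.
Step 5. Integrate ∫(4*z*sin(2*z)) dz by parts with u = z, dv = (4*sin(2*z)) dz, so v = -2*cos(2*z): now -2*z**2*sin(2*z) - sin(2*z) + ∫(5*z**3*log(z)) dz + ∫(2*cos(2*z)) dz.
Step 6. Evaluate the standard form: now -2*z**2*sin(2*z) + ∫(5*z**3*log(z)) dz.
Step 7. Integrate ∫(5*z**3*log(z)) dz by parts with u = log(z), dv = (5*z**3) dz, so v = 5*z**4/4 [assuming z > 0]: now 5*z**4*log(z)/4 - 2*z**2*sin(2*z) + ∫(-5*z**3/4) dz.
Step 8. Evaluate the standard form: now 5*z**4*log(z)/4 - 5*z**4/16 - 2*z**2*sin(2*z).
Answer: 5*z**4*log(z)/4 - 5*z**4/16 - 2*z**2*sin(2*z).


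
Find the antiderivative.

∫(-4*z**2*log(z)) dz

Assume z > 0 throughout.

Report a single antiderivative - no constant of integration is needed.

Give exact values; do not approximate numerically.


Answer: -4*z**3*log(z)/3 + 4*z**3/9.


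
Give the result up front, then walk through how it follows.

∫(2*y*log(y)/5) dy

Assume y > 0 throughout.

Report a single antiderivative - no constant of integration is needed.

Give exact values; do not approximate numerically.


The answer is y**2*log(y)/5 - y**2/10.
Step 1. Integrate ∫(2*y*log(y)/5) dy by parts with u = log(y), dv = (2*y/5) dy, so v = y**2/5 [assuming y > 0]: now y**2*log(y)/5 + ∫(-y/5) dy.
Step 2. Evaluate the standard form: now y**2*log(y)/5 - y**2/10.
Answer: y**2*log(y)/5 - y**2/10.


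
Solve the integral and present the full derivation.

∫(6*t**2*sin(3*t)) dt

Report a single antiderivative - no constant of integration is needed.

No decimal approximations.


Step 1. Integrate ∫(6*t**2*sin(3*t)) dt by parts with u = t**2, dv = (6*sin(3*t)) dt, so v = -2*cos(3*t): now -2*t**2*cos(3*t) + ∫(4*t*cos(3*t)) dt.
Step 2. Integrate ∫(4*t*cos(3*t)) dt by parts with u = t, dv = (4*cos(3*t)) dt, so v = 4*sin(3*t)/3: now -2*t**2*cos(3*t) + 4*t*sin(3*t)/3 + ∫(-4*sin(3*t)/3) dt.
Step 3. Evaluate the standard form: now -2*t**2*cos(3*t) + 4*t*sin(3*t)/3 + 4*cos(3*t)/9.
Answer: -2*t**2*cos(3*t) + 4*t*sin(3*t)/3 + 4*cos(3*t)/9.


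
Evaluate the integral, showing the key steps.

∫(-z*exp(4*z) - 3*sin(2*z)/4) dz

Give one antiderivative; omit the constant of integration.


Step 1. Rewrite: now ∫(-z*exp(4*z)) dz + ∫(-3*sin(2*z)/4) dz.
Step 2. Evaluate the standard form: now 3*cos(2*z)/8 + ∫(-z*exp(4*z)) dz.
Step 3. Integrate ∫(-z*exp(4*z)) dz by parts with u = z, dv = (-exp(4*z)) dz, so v = -exp(4*z)/4: now -z*exp(4*z)/4 + 3*cos(2*z)/8 + ∫(exp(4*z)/4) dz.
Step 4. Evaluate the standard form: now -z*exp(4*z)/4 + exp(4*z)/16 + 3*cos(2*z)/8.
Answer: -z*exp(4*z)/4 + exp(4*z)/16 + 3*cos(2*z)/8.


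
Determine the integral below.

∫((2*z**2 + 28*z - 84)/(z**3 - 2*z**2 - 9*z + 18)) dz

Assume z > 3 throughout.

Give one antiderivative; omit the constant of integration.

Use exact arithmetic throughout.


Answer: 3*log(z - 3) + 4*log(z - 2) - 5*log(z + 3).


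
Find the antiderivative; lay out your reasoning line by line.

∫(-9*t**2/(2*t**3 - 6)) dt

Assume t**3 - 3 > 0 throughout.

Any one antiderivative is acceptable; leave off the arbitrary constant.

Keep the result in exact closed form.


Step 1. Substitute u = t**3 - 3, turning ∫(-9*t**2/(2*t**3 - 6)) dt into ∫(-3/(2*u)) du: now ∫(-3/(2*u)) du.
Step 2. Evaluate the standard form [assuming u > 0]: now -3*log(u)/2.
Step 3. Substitute back u = t**3 - 3: now -3*log(t**3 - 3)/2.
Answer: -3*log(t**3 - 3)/2.


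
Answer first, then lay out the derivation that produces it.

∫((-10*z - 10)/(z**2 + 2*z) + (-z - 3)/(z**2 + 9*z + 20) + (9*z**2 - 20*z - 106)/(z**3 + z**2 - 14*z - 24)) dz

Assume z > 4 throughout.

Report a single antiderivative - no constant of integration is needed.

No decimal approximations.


The answer is -5*log(z) - log(z - 4) + 5*log(z + 3) + log(z + 4) - 2*log(z + 5).
Step 1. Rewrite: now ∫((-10*z - 10)/(z**2 + 2*z)) dz + ∫((-z - 3)/(z**2 + 9*z + 20)) dz + ∫((9*z**2 - 20*z - 106)/(z**3 + z**2 - 14*z - 24)) dz.
Step 2. Decompose ∫((-10*z - 10)/(z**2 + 2*z)) dz by partial fractions, (-10*z - 10)/(z**2 + 2*z) = -5/(z + 2) - 5/z: now ∫(-5/z) dz + ∫((-z - 3)/(z**2 + 9*z + 20)) dz + ∫((9*z**2 - 20*z - 106)/(z**3 + z**2 - 14*z - 24)) dz + ∫(-5/(z + 2)) dz.
Step 3. Evaluate the standard form [assuming z > -2]: now -5*log(z + 2) + ∫(-5/z) dz + ∫((-z - 3)/(z**2 + 9*z + 20)) dz + ∫((9*z**2 - 20*z - 106)/(z**3 + z**2 - 14*z - 24)) dz.
Step 4. Evaluate the standard form [assuming z > 0]: now -5*log(z) - 5*log(z + 2) + ∫((-z - 3)/(z**2 + 9*z + 20)) dz + ∫((9*z**2 - 20*z - 106)/(z**3 + z**2 - 14*z - 24)) dz.
Step 5. Decompose ∫((9*z**2 - 20*z - 106)/(z**3 + z**2 - 14*z - 24)) dz by partial fractions, (9*z**2 - 20*z - 106)/(z**3 + z**2 - 14*z - 24) = 5/(z + 3) + 5/(z + 2) - 1/(z - 4): now -5*log(z) - 5*log(z + 2) + ∫((-z - 3)/(z**2 + 9*z + 20)) dz + ∫(-1/(z - 4)) dz + ∫(5/(z + 2)) dz + ∫(5/(z + 3)) dz.
Step 6. Evaluate the standard form [assuming z > -3]: now -5*log(z) - 5*log(z + 2) + 5*log(z + 3) + ∫((-z - 3)/(z**2 + 9*z + 20)) dz + ∫(-1/(z - 4)) dz + ∫(5/(z + 2)) dz.
Step 7. Evaluate the standard form [assuming z > -2]: now -5*log(z) + 5*log(z + 3) + ∫((-z - 3)/(z**2 + 9*z + 20)) dz + ∫(-1/(z - 4)) dz.
Step 8. Evaluate the standard form [assuming z > 4]: now -5*log(z) - log(z - 4) + 5*log(z + 3) + ∫((-z - 3)/(z**2 + 9*z + 20)) dz.
Step 9. Decompose ∫((-z - 3)/(z**2 + 9*z + 20)) dz by partial fractions, (-z - 3)/(z**2 + 9*z + 20) = -2/(z + 5) + 1/(z + 4): now -5*log(z) - log(z - 4) + 5*log(z + 3) + ∫(1/(z + 4)) dz + ∫(-2/(z + 5)) dz.
Step 10. Evaluate the standard form [assuming z > -4]: now -5*log(z) - log(z - 4) + 5*log(z + 3) + log(z + 4) + ∫(-2/(z + 5)) dz.
Step 11. Evaluate the standard form [assuming z > -5]: now -5*log(z) - log(z - 4) + 5*log(z + 3) + log(z + 4) - 2*log(z + 5).
Answer: -5*log(z) - log(z - 4) + 5*log(z + 3) + log(z + 4) - 2*log(z + 5).


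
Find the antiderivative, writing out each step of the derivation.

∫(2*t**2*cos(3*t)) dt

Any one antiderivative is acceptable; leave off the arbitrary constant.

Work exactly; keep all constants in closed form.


Step 1. Integrate ∫(2*t**2*cos(3*t)) dt by parts with u = t**2, dv = (2*cos(3*t)) dt, so v = 2*sin(3*t)/3: now 2*t**2*sin(3*t)/3 + ∫(-4*t*sin(3*t)/3) dt.
Step 2. Integrate ∫(-4*t*sin(3*t)/3) dt by parts with u = t, dv = (-4*sin(3*t)/3) dt, so v = 4*cos(3*t)/9: now 2*t**2*sin(3*t)/3 + 4*t*cos(3*t)/9 + ∫(-4*cos(3*t)/9) dt.
Step 3. Evaluate the standard form: now 2*t**2*sin(3*t)/3 + 4*t*cos(3*t)/9 - 4*sin(3*t)/27.
Answer: 2*t**2*sin(3*t)/3 + 4*t*cos(3*t)/9 - 4*sin(3*t)/27.


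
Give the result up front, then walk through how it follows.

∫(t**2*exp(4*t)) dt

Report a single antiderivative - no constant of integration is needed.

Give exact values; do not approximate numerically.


The answer is t**2*exp(4*t)/4 - t*exp(4*t)/8 + exp(4*t)/32.
Step 1. Integrate ∫(t**2*exp(4*t)) dt by parts with u = t**2, dv = (exp(4*t)) dt, so v = exp(4*t)/4: now t**2*exp(4*t)/4 + ∫(-t*exp(4*t)/2) dt.
Step 2. Integrate ∫(-t*exp(4*t)/2) dt by parts with u = t, dv = (-exp(4*t)/2) dt, so v = -exp(4*t)/8: now t**2*exp(4*t)/4 - t*exp(4*t)/8 + ∫(exp(4*t)/8) dt.
Step 3. Evaluate the standard form: now t**2*exp(4*t)/4 - t*exp(4*t)/8 + exp(4*t)/32.
Answer: t**2*exp(4*t)/4 - t*exp(4*t)/8 + exp(4*t)/32.


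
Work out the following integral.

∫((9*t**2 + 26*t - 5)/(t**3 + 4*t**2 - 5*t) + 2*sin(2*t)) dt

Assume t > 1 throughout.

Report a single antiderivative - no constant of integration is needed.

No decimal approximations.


Answer: log(t) + 5*log(t - 1) + 3*log(t + 5) - cos(2*t).


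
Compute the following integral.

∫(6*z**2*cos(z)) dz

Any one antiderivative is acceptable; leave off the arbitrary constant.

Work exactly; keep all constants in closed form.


Answer: 6*z**2*sin(z) + 12*z*cos(z) - 12*sin(z).


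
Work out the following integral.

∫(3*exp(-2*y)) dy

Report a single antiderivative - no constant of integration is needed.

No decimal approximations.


Answer: -3*exp(-2*y)/2.


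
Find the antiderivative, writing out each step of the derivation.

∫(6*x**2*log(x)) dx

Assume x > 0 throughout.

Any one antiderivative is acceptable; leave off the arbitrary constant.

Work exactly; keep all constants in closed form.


Step 1. Integrate ∫(6*x**2*log(x)) dx by parts with u = log(x), dv = (6*x**2) dx, so v = 2*x**3 [assuming x > 0]: now 2*x**3*log(x) + ∫(-2*x**2) dx.
Step 2. Evaluate the standard form: now 2*x**3*log(x) - 2*x**3/3.
Answer: 2*x**3*log(x) - 2*x**3/3.


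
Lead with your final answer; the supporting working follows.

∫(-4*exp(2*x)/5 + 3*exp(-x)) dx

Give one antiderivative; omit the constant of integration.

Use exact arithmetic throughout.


The answer is -2*exp(2*x)/5 - 3*exp(-x).
Step 1. Rewrite: now ∫(3*exp(-x)) dx + ∫(-4*exp(2*x)/5) dx.
Step 2. Evaluate the standard form: now ∫(-4*exp(2*x)/5) dx - 3*exp(-x).
Step 3. Evaluate the standard form: now -2*exp(2*x)/5 - 3*exp(-x).
Answer: -2*exp(2*x)/5 - 3*exp(-x).


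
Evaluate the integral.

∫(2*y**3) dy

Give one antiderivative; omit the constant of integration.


Answer: y**4/2.


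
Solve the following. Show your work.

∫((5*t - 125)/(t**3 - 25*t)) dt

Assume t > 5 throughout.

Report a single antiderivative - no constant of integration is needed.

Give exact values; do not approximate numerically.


Step 1. Decompose ∫((5*t - 125)/(t**3 - 25*t)) dt by partial fractions, (5*t - 125)/(t**3 - 25*t) = -3/(t + 5) - 2/(t - 5) + 5/t: now ∫(5/t) dt + ∫(-2/(t - 5)) dt + ∫(-3/(t + 5)) dt.
Step 2. Evaluate the standard form [assuming t > -5]: now -3*log(t + 5) + ∫(5/t) dt + ∫(-2/(t - 5)) dt.
Step 3. Evaluate the standard form [assuming t > 0]: now 5*log(t) - 3*log(t + 5) + ∫(-2/(t - 5)) dt.
Step 4. Evaluate the standard form [assuming t > 5]: now 5*log(t) - 2*log(t - 5) - 3*log(t + 5).
Answer: 5*log(t) - 2*log(t - 5) - 3*log(t + 5).


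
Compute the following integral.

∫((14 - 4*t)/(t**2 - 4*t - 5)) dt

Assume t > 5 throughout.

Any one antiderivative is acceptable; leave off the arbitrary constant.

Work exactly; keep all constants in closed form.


Answer: -log(t - 5) - 3*log(t + 1).


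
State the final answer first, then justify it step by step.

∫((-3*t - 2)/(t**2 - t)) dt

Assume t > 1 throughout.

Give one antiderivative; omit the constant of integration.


The answer is 2*log(t) - 5*log(t - 1).
Step 1. Decompose ∫((-3*t - 2)/(t**2 - t)) dt by partial fractions, (-3*t - 2)/(t**2 - t) = -5/(t - 1) + 2/t: now ∫(2/t) dt + ∫(-5/(t - 1)) dt.
Step 2. Evaluate the standard form [assuming t > 0]: now 2*log(t) + ∫(-5/(t - 1)) dt.
Step 3. Evaluate the standard form [assuming t > 1]: now 2*log(t) - 5*log(t - 1).
Answer: 2*log(t) - 5*log(t - 1).


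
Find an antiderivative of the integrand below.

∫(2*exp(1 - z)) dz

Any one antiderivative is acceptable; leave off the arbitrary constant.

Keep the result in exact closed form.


Answer: -2*exp(1 - z).


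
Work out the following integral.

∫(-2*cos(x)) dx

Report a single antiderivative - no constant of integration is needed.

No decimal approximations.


Answer: -2*sin(x).


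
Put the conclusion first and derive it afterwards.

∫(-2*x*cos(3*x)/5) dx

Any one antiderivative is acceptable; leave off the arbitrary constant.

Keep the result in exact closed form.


The answer is -2*x*sin(3*x)/15 - 2*cos(3*x)/45.
Step 1. Integrate ∫(-2*x*cos(3*x)/5) dx by parts with u = x, dv = (-2*cos(3*x)/5) dx, so v = -2*sin(3*x)/15: now -2*x*sin(3*x)/15 + ∫(2*sin(3*x)/15) dx.
Step 2. Evaluate the standard form: now -2*x*sin(3*x)/15 - 2*cos(3*x)/45.
Answer: -2*x*sin(3*x)/15 - 2*cos(3*x)/45.


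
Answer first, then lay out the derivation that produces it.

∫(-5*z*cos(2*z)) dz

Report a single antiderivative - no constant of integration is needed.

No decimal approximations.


The answer is -5*z*sin(2*z)/2 - 5*cos(2*z)/4.
Step 1. Integrate ∫(-5*z*cos(2*z)) dz by parts with u = z, dv = (-5*cos(2*z)) dz, so v = -5*sin(2*z)/2: now -5*z*sin(2*z)/2 + ∫(5*sin(2*z)/2) dz.
Step 2. Evaluate the standard form: now -5*z*sin(2*z)/2 - 5*cos(2*z)/4.
Answer: -5*z*sin(2*z)/2 - 5*cos(2*z)/4.


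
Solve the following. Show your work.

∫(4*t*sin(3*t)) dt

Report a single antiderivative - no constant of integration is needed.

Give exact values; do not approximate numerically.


Step 1. Integrate ∫(4*t*sin(3*t)) dt by parts with u = t, dv = (4*sin(3*t)) dt, so v = -4*cos(3*t)/3: now -4*t*cos(3*t)/3 + ∫(4*cos(3*t)/3) dt.
Step 2. Evaluate the standard form: now -4*t*cos(3*t)/3 + 4*sin(3*t)/9.
Answer: -4*t*cos(3*t)/3 + 4*sin(3*t)/9.


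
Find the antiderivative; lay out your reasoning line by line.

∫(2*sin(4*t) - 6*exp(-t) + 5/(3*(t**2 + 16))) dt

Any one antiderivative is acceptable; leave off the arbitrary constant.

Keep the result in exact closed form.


Step 1. Rewrite: now ∫(5/(3*(t**2 + 16))) dt + ∫(-6*exp(-t)) dt + ∫(2*sin(4*t)) dt.
Step 2. Evaluate the standard form: now ∫(5/(3*(t**2 + 16))) dt + ∫(2*sin(4*t)) dt + 6*exp(-t).
Step 3. Evaluate the standard form: now -cos(4*t)/2 + ∫(5/(3*(t**2 + 16))) dt + 6*exp(-t).
Step 4. Evaluate the standard form: now -cos(4*t)/2 + 5*atan(t/4)/12 + 6*exp(-t).
Answer: -cos(4*t)/2 + 5*atan(t/4)/12 + 6*exp(-t).


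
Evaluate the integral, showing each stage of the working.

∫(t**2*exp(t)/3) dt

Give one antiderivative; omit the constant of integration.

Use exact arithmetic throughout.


Step 1. Integrate ∫(t**2*exp(t)/3) dt by parts with u = t**2, dv = (exp(t)/3) dt, so v = exp(t)/3: now t**2*exp(t)/3 + ∫(-2*t*exp(t)/3) dt.
Step 2. Integrate ∫(-2*t*exp(t)/3) dt by parts with u = t, dv = (-2*exp(t)/3) dt, so v = -2*exp(t)/3: now t**2*exp(t)/3 - 2*t*exp(t)/3 + ∫(2*exp(t)/3) dt.
Step 3. Evaluate the standard form: now t**2*exp(t)/3 - 2*t*exp(t)/3 + 2*exp(t)/3.
Answer: t**2*exp(t)/3 - 2*t*exp(t)/3 + 2*exp(t)/3.


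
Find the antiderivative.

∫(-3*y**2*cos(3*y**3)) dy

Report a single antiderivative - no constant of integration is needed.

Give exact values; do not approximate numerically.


Answer: -sin(3*y**3)/3.


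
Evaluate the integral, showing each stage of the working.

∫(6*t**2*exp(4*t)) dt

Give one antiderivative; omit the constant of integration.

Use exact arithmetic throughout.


Step 1. Integrate ∫(6*t**2*exp(4*t)) dt by parts with u = t**2, dv = (6*exp(4*t)) dt, so v = 3*exp(4*t)/2: now 3*t**2*exp(4*t)/2 + ∫(-3*t*exp(4*t)) dt.
Step 2. Integrate ∫(-3*t*exp(4*t)) dt by parts with u = t, dv = (-3*exp(4*t)) dt, so v = -3*exp(4*t)/4: now 3*t**2*exp(4*t)/2 - 3*t*exp(4*t)/4 + ∫(3*exp(4*t)/4) dt.
Step 3. Evaluate the standard form: now 3*t**2*exp(4*t)/2 - 3*t*exp(4*t)/4 + 3*exp(4*t)/16.
Answer: 3*t**2*exp(4*t)/2 - 3*t*exp(4*t)/4 + 3*exp(4*t)/16.


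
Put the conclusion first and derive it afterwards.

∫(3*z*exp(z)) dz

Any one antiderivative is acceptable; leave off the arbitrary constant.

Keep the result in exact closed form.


The answer is 3*z*exp(z) - 3*exp(z).
Step 1. Integrate ∫(3*z*exp(z)) dz by parts with u = z, dv = (3*exp(z)) dz, so v = 3*exp(z): now 3*z*exp(z) + ∫(-3*exp(z)) dz.
Step 2. Evaluate the standard form: now 3*z*exp(z) - 3*exp(z).
Answer: 3*z*exp(z) - 3*exp(z).


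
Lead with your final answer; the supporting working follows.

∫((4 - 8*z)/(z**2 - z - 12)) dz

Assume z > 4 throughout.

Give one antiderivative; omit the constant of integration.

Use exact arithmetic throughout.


The answer is -4*log(z - 4) - 4*log(z + 3).
Step 1. Decompose ∫((4 - 8*z)/(z**2 - z - 12)) dz by partial fractions, (4 - 8*z)/(z**2 - z - 12) = -4/(z + 3) - 4/(z - 4): now ∫(-4/(z - 4)) dz + ∫(-4/(z + 3)) dz.
Step 2. Evaluate the standard form [assuming z > -3]: now -4*log(z + 3) + ∫(-4/(z - 4)) dz.
Step 3. Evaluate the standard form [assuming z > 4]: now -4*log(z - 4) - 4*log(z + 3).
Answer: -4*log(z - 4) - 4*log(z + 3).


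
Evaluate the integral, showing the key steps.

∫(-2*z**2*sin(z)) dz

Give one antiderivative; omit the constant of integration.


Step 1. Integrate ∫(-2*z**2*sin(z)) dz by parts with u = z**2, dv = (-2*sin(z)) dz, so v = 2*cos(z): now 2*z**2*cos(z) + ∫(-4*z*cos(z)) dz.
Step 2. Integrate ∫(-4*z*cos(z)) dz by parts with u = z, dv = (-4*cos(z)) dz, so v = -4*sin(z): now 2*z**2*cos(z) - 4*z*sin(z) + ∫(4*sin(z)) dz.
Step 3. Evaluate the standard form: now 2*z**2*cos(z) - 4*z*sin(z) - 4*cos(z).
Answer: 2*z**2*cos(z) - 4*z*sin(z) - 4*cos(z).


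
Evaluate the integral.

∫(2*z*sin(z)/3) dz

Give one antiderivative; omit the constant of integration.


Answer: -2*z*cos(z)/3 + 2*sin(z)/3.


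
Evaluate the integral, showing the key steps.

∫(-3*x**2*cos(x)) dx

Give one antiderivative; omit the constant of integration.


Step 1. Integrate ∫(-3*x**2*cos(x)) dx by parts with u = x**2, dv = (-3*cos(x)) dx, so v = -3*sin(x): now -3*x**2*sin(x) + ∫(6*x*sin(x)) dx.
Step 2. Integrate ∫(6*x*sin(x)) dx by parts with u = x, dv = (6*sin(x)) dx, so v = -6*cos(x): now -3*x**2*sin(x) - 6*x*cos(x) + ∫(6*cos(x)) dx.
Step 3. Evaluate the standard form: now -3*x**2*sin(x) - 6*x*cos(x) + 6*sin(x).
Answer: -3*x**2*sin(x) - 6*x*cos(x) + 6*sin(x).


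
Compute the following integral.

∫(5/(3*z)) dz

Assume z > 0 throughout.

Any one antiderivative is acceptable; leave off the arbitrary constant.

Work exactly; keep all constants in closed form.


Answer: 5*log(z)/3.


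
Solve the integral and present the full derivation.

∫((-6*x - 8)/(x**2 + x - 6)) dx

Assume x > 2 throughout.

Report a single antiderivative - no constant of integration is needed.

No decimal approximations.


Step 1. Decompose ∫((-6*x - 8)/(x**2 + x - 6)) dx by partial fractions, (-6*x - 8)/(x**2 + x - 6) = -2/(x + 3) - 4/(x - 2): now ∫(-4/(x - 2)) dx + ∫(-2/(x + 3)) dx.
Step 2. Evaluate the standard form [assuming x > -3]: now -2*log(x + 3) + ∫(-4/(x - 2)) dx.
Step 3. Evaluate the standard form [assuming x > 2]: now -4*log(x - 2) - 2*log(x + 3).
Answer: -4*log(x - 2) - 2*log(x + 3).


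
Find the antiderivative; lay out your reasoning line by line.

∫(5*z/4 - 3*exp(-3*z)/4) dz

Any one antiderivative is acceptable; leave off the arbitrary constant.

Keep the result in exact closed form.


Step 1. Rewrite: now ∫(5*z/4) dz + ∫(-3*exp(-3*z)/4) dz.
Step 2. Evaluate the standard form: now ∫(5*z/4) dz + exp(-3*z)/4.
Step 3. Evaluate the standard form: now 5*z**2/8 + exp(-3*z)/4.
Answer: 5*z**2/8 + exp(-3*z)/4.


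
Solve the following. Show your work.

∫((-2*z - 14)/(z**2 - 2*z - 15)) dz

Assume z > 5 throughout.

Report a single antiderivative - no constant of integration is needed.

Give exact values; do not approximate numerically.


Step 1. Decompose ∫((-2*z - 14)/(z**2 - 2*z - 15)) dz by partial fractions, (-2*z - 14)/(z**2 - 2*z - 15) = 1/(z + 3) - 3/(z - 5): now ∫(-3/(z - 5)) dz + ∫(1/(z + 3)) dz.
Step 2. Evaluate the standard form [assuming z > -3]: now log(z + 3) + ∫(-3/(z - 5)) dz.
Step 3. Evaluate the standard form [assuming z > 5]: now -3*log(z - 5) + log(z + 3).
Answer: -3*log(z - 5) + log(z + 3).


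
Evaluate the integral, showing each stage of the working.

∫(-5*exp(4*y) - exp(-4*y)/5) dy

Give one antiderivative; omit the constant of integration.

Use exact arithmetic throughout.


Step 1. Rewrite: now ∫(-exp(-4*y)/5) dy + ∫(-5*exp(4*y)) dy.
Step 2. Evaluate the standard form: now -5*exp(4*y)/4 + ∫(-exp(-4*y)/5) dy.
Step 3. Evaluate the standard form: now -5*exp(4*y)/4 + exp(-4*y)/20.
Answer: -5*exp(4*y)/4 + exp(-4*y)/20.


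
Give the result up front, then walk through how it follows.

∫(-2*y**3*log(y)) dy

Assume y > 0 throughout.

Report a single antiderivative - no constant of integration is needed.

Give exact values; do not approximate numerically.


The answer is -y**4*log(y)/2 + y**4/8.
Step 1. Integrate ∫(-2*y**3*log(y)) dy by parts with u = log(y), dv = (-2*y**3) dy, so v = -y**4/2 [assuming y > 0]: now -y**4*log(y)/2 + ∫(y**3/2) dy.
Step 2. Evaluate the standard form: now -y**4*log(y)/2 + y**4/8.
Answer: -y**4*log(y)/2 + y**4/8.


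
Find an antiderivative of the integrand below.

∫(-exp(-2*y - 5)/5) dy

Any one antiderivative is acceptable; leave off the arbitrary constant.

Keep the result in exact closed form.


Answer: exp(-2*y - 5)/10.


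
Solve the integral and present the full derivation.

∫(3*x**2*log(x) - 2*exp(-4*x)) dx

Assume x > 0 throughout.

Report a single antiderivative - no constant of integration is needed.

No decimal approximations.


Step 1. Rewrite: now ∫(3*x**2*log(x)) dx + ∫(-2*exp(-4*x)) dx.
Step 2. Integrate ∫(3*x**2*log(x)) dx by parts with u = log(x), dv = (3*x**2) dx, so v = x**3 [assuming x > 0]: now x**3*log(x) + ∫(-x**2) dx + ∫(-2*exp(-4*x)) dx.
Step 3. Evaluate the standard form: now x**3*log(x) - x**3/3 + ∫(-2*exp(-4*x)) dx.
Step 4. Evaluate the standard form: now x**3*log(x) - x**3/3 + exp(-4*x)/2.
Answer: x**3*log(x) - x**3/3 + exp(-4*x)/2.


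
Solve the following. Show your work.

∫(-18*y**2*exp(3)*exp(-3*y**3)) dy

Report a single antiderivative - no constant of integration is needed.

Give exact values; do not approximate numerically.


Step 1. Substitute u = y**3 - 1, turning ∫(-18*y**2*exp(3)*exp(-3*y**3)) dy into ∫(-6*exp(-3*u)) du: now ∫(-6*exp(-3*u)) du.
Step 2. Evaluate the standard form: now 2*exp(-3*u).
Step 3. Substitute back u = y**3 - 1: now 2*exp(3 - 3*y**3).
Answer: 2*exp(3 - 3*y**3).


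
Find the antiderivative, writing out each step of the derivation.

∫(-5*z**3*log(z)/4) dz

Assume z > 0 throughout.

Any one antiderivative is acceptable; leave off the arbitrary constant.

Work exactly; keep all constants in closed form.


Step 1. Integrate ∫(-5*z**3*log(z)/4) dz by parts with u = log(z), dv = (-5*z**3/4) dz, so v = -5*z**4/16 [assuming z > 0]: now -5*z**4*log(z)/16 + ∫(5*z**3/16) dz.
Step 2. Evaluate the standard form: now -5*z**4*log(z)/16 + 5*z**4/64.
Answer: -5*z**4*log(z)/16 + 5*z**4/64.


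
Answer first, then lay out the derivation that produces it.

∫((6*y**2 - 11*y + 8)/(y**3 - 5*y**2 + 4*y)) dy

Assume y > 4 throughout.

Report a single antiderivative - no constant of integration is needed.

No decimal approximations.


The answer is 2*log(y) + 5*log(y - 4) - log(y - 1).
Step 1. Decompose ∫((6*y**2 - 11*y + 8)/(y**3 - 5*y**2 + 4*y)) dy by partial fractions, (6*y**2 - 11*y + 8)/(y**3 - 5*y**2 + 4*y) = -1/(y - 1) + 5/(y - 4) + 2/y: now ∫(2/y) dy + ∫(5/(y - 4)) dy + ∫(-1/(y - 1)) dy.
Step 2. Evaluate the standard form [assuming y > 0]: now 2*log(y) + ∫(5/(y - 4)) dy + ∫(-1/(y - 1)) dy.
Step 3. Evaluate the standard form [assuming y > 4]: now 2*log(y) + 5*log(y - 4) + ∫(-1/(y - 1)) dy.
Step 4. Evaluate the standard form [assuming y > 1]: now 2*log(y) + 5*log(y - 4) - log(y - 1).
Answer: 2*log(y) + 5*log(y - 4) - log(y - 1).


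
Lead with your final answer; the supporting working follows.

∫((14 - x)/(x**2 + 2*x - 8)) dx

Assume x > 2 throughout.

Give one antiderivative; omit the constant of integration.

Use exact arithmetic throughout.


The answer is 2*log(x - 2) - 3*log(x + 4).
Step 1. Decompose ∫((14 - x)/(x**2 + 2*x - 8)) dx by partial fractions, (14 - x)/(x**2 + 2*x - 8) = -3/(x + 4) + 2/(x - 2): now ∫(2/(x - 2)) dx + ∫(-3/(x + 4)) dx.
Step 2. Evaluate the standard form [assuming x > 2]: now 2*log(x - 2) + ∫(-3/(x + 4)) dx.
Step 3. Evaluate the standard form [assuming x > -4]: now 2*log(x - 2) - 3*log(x + 4).
Answer: 2*log(x - 2) - 3*log(x + 4).


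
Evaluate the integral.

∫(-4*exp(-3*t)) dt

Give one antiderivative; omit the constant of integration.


Answer: 4*exp(-3*t)/3.


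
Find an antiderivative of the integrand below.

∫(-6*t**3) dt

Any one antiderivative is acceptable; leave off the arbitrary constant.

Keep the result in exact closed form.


Answer: -3*t**4/2.


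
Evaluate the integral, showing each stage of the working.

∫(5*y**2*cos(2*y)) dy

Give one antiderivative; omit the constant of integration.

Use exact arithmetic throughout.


Step 1. Integrate ∫(5*y**2*cos(2*y)) dy by parts with u = y**2, dv = (5*cos(2*y)) dy, so v = 5*sin(2*y)/2: now 5*y**2*sin(2*y)/2 + ∫(-5*y*sin(2*y)) dy.
Step 2. Integrate ∫(-5*y*sin(2*y)) dy by parts with u = y, dv = (-5*sin(2*y)) dy, so v = 5*cos(2*y)/2: now 5*y**2*sin(2*y)/2 + 5*y*cos(2*y)/2 + ∫(-5*cos(2*y)/2) dy.
Step 3. Evaluate the standard form: now 5*y**2*sin(2*y)/2 + 5*y*cos(2*y)/2 - 5*sin(2*y)/4.
Answer: 5*y**2*sin(2*y)/2 + 5*y*cos(2*y)/2 - 5*sin(2*y)/4.


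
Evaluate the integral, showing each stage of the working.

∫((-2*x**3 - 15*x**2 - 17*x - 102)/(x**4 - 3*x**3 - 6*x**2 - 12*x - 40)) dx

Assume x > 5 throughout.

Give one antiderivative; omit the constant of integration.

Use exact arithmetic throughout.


Step 1. Decompose ∫((-2*x**3 - 15*x**2 - 17*x - 102)/(x**4 - 3*x**3 - 6*x**2 - 12*x - 40)) dx by partial fractions, (-2*x**3 - 15*x**2 - 17*x - 102)/(x**4 - 3*x**3 - 6*x**2 - 12*x - 40) = 3/(x**2 + 4) + 2/(x + 2) - 4/(x - 5): now ∫(-4/(x - 5)) dx + ∫(2/(x + 2)) dx + ∫(3/(x**2 + 4)) dx.
Step 2. Evaluate the standard form [assuming x > 5]: now -4*log(x - 5) + ∫(2/(x + 2)) dx + ∫(3/(x**2 + 4)) dx.
Step 3. Evaluate the standard form [assuming x > -2]: now -4*log(x - 5) + 2*log(x + 2) + ∫(3/(x**2 + 4)) dx.
Step 4. Evaluate the standard form: now -4*log(x - 5) + 2*log(x + 2) + 3*atan(x/2)/2.
Answer: -4*log(x - 5) + 2*log(x + 2) + 3*atan(x/2)/2.


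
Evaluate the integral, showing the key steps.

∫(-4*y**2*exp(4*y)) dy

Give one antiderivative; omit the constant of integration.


Step 1. Integrate ∫(-4*y**2*exp(4*y)) dy by parts with u = y**2, dv = (-4*exp(4*y)) dy, so v = -exp(4*y): now -y**2*exp(4*y) + ∫(2*y*exp(4*y)) dy.
Step 2. Integrate ∫(2*y*exp(4*y)) dy by parts with u = y, dv = (2*exp(4*y)) dy, so v = exp(4*y)/2: now -y**2*exp(4*y) + y*exp(4*y)/2 + ∫(-exp(4*y)/2) dy.
Step 3. Evaluate the standard form: now -y**2*exp(4*y) + y*exp(4*y)/2 - exp(4*y)/8.
Answer: -y**2*exp(4*y) + y*exp(4*y)/2 - exp(4*y)/8.


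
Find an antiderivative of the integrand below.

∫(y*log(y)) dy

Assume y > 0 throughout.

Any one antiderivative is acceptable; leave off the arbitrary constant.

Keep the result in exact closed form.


Answer: y**2*log(y)/2 - y**2/4.


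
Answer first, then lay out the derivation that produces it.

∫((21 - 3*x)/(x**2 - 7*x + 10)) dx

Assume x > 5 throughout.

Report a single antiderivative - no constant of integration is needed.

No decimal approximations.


The answer is 2*log(x - 5) - 5*log(x - 2).
Step 1. Decompose ∫((21 - 3*x)/(x**2 - 7*x + 10)) dx by partial fractions, (21 - 3*x)/(x**2 - 7*x + 10) = -5/(x - 2) + 2/(x - 5): now ∫(2/(x - 5)) dx + ∫(-5/(x - 2)) dx.
Step 2. Evaluate the standard form [assuming x > 2]: now -5*log(x - 2) + ∫(2/(x - 5)) dx.
Step 3. Evaluate the standard form [assuming x > 5]: now 2*log(x - 5) - 5*log(x - 2).
Answer: 2*log(x - 5) - 5*log(x - 2).


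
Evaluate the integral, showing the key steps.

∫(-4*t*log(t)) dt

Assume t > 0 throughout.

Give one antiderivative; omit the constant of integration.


Step 1. Integrate ∫(-4*t*log(t)) dt by parts with u = log(t), dv = (-4*t) dt, so v = -2*t**2 [assuming t > 0]: now -2*t**2*log(t) + ∫(2*t) dt.
Step 2. Evaluate the standard form: now -2*t**2*log(t) + t**2.
Answer: -2*t**2*log(t) + t**2.


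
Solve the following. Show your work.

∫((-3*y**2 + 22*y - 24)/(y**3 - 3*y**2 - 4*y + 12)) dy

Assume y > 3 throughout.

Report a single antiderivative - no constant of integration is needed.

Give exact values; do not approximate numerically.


Step 1. Decompose ∫((-3*y**2 + 22*y - 24)/(y**3 - 3*y**2 - 4*y + 12)) dy by partial fractions, (-3*y**2 + 22*y - 24)/(y**3 - 3*y**2 - 4*y + 12) = -4/(y + 2) - 2/(y - 2) + 3/(y - 3): now ∫(3/(y - 3)) dy + ∫(-2/(y - 2)) dy + ∫(-4/(y + 2)) dy.
Step 2. Evaluate the standard form [assuming y > 3]: now 3*log(y - 3) + ∫(-2/(y - 2)) dy + ∫(-4/(y + 2)) dy.
Step 3. Evaluate the standard form [assuming y > 2]: now 3*log(y - 3) - 2*log(y - 2) + ∫(-4/(y + 2)) dy.
Step 4. Evaluate the standard form [assuming y > -2]: now 3*log(y - 3) - 2*log(y - 2) - 4*log(y + 2).
Answer: 3*log(y - 3) - 2*log(y - 2) - 4*log(y + 2).


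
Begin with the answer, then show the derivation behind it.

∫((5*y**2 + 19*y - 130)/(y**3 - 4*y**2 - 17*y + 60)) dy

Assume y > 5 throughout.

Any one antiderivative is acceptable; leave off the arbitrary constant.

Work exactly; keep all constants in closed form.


The answer is 5*log(y - 5) + 2*log(y - 3) - 2*log(y + 4).
Step 1. Decompose ∫((5*y**2 + 19*y - 130)/(y**3 - 4*y**2 - 17*y + 60)) dy by partial fractions, (5*y**2 + 19*y - 130)/(y**3 - 4*y**2 - 17*y + 60) = -2/(y + 4) + 2/(y - 3) + 5/(y - 5): now ∫(5/(y - 5)) dy + ∫(2/(y - 3)) dy + ∫(-2/(y + 4)) dy.
Step 2. Evaluate the standard form [assuming y > 5]: now 5*log(y - 5) + ∫(2/(y - 3)) dy + ∫(-2/(y + 4)) dy.
Step 3. Evaluate the standard form [assuming y > 3]: now 5*log(y - 5) + 2*log(y - 3) + ∫(-2/(y + 4)) dy.
Step 4. Evaluate the standard form [assuming y > -4]: now 5*log(y - 5) + 2*log(y - 3) - 2*log(y + 4).
Answer: 5*log(y - 5) + 2*log(y - 3) - 2*log(y + 4).


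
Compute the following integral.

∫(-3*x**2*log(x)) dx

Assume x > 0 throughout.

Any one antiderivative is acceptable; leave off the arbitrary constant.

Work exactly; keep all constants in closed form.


Answer: -x**3*log(x) + x**3/3.


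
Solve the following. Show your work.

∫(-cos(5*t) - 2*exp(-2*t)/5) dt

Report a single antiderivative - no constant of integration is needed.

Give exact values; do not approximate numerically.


Step 1. Rewrite: now ∫(-2*exp(-2*t)/5) dt + ∫(-cos(5*t)) dt.
Step 2. Evaluate the standard form: now -sin(5*t)/5 + ∫(-2*exp(-2*t)/5) dt.
Step 3. Evaluate the standard form: now -sin(5*t)/5 + exp(-2*t)/5.
Answer: -sin(5*t)/5 + exp(-2*t)/5.


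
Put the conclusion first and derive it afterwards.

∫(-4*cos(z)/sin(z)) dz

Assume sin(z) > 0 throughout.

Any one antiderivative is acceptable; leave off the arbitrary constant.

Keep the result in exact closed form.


The answer is -4*log(sin(z)).
Step 1. Substitute u = sin(z), turning ∫(-4*cos(z)/sin(z)) dz into ∫(-4/u) du: now ∫(-4/u) du.
Step 2. Evaluate the standard form [assuming u > 0]: now -4*log(u).
Step 3. Substitute back u = sin(z): now -4*log(sin(z)).
Answer: -4*log(sin(z)).


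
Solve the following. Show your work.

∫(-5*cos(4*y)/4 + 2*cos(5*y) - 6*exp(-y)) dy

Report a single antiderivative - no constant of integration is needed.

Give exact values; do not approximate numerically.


Step 1. Rewrite: now ∫(-6*exp(-y)) dy + ∫(-5*cos(4*y)/4) dy + ∫(2*cos(5*y)) dy.
Step 2. Evaluate the standard form: now ∫(-5*cos(4*y)/4) dy + ∫(2*cos(5*y)) dy + 6*exp(-y).
Step 3. Evaluate the standard form: now 2*sin(5*y)/5 + ∫(-5*cos(4*y)/4) dy + 6*exp(-y).
Step 4. Evaluate the standard form: now -5*sin(4*y)/16 + 2*sin(5*y)/5 + 6*exp(-y).
Answer: -5*sin(4*y)/16 + 2*sin(5*y)/5 + 6*exp(-y).


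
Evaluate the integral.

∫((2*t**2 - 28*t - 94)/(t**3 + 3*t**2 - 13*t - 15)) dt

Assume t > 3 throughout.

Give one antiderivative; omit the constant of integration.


Answer: -5*log(t - 3) + 4*log(t + 1) + 3*log(t + 5).


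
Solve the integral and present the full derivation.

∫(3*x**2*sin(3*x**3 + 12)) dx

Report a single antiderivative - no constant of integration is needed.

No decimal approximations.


Step 1. Substitute u = x**3 + 4, turning ∫(3*x**2*sin(3*x**3 + 12)) dx into ∫(sin(3*u)) du: now ∫(sin(3*u)) du.
Step 2. Evaluate the standard form: now -cos(3*u)/3.
Step 3. Substitute back u = x**3 + 4: now -cos(3*x**3 + 12)/3.
Answer: -cos(3*x**3 + 12)/3.


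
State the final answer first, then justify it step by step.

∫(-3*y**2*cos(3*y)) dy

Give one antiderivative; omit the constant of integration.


The answer is -y**2*sin(3*y) - 2*y*cos(3*y)/3 + 2*sin(3*y)/9.
Step 1. Integrate ∫(-3*y**2*cos(3*y)) dy by parts with u = y**2, dv = (-3*cos(3*y)) dy, so v = -sin(3*y): now -y**2*sin(3*y) + ∫(2*y*sin(3*y)) dy.
Step 2. Integrate ∫(2*y*sin(3*y)) dy by parts with u = y, dv = (2*sin(3*y)) dy, so v = -2*cos(3*y)/3: now -y**2*sin(3*y) - 2*y*cos(3*y)/3 + ∫(2*cos(3*y)/3) dy.
Step 3. Evaluate the standard form: now -y**2*sin(3*y) - 2*y*cos(3*y)/3 + 2*sin(3*y)/9.
Answer: -y**2*sin(3*y) - 2*y*cos(3*y)/3 + 2*sin(3*y)/9.


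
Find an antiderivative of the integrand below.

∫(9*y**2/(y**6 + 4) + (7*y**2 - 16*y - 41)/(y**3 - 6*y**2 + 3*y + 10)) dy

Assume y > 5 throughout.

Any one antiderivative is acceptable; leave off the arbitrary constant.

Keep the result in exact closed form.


Answer: 3*log(y - 5) + 5*log(y - 2) - log(y + 1) + 3*atan(y**3/2)/2.


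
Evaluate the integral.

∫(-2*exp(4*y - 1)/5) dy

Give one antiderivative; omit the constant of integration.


Answer: -exp(4*y - 1)/10.


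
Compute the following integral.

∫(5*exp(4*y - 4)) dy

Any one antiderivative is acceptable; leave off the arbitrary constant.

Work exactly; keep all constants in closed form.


Answer: 5*exp(4*y - 4)/4.


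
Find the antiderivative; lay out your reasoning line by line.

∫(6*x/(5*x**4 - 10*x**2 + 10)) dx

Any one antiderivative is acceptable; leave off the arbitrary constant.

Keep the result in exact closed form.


Step 1. Substitute u = x**2 - 1, turning ∫(6*x/(5*x**4 - 10*x**2 + 10)) dx into ∫(3/(5*(u**2 + 1))) du: now ∫(3/(5*(u**2 + 1))) du.
Step 2. Evaluate the standard form: now 3*atan(u)/5.
Step 3. Substitute back u = x**2 - 1: now 3*atan(x**2 - 1)/5.
Answer: 3*atan(x**2 - 1)/5.


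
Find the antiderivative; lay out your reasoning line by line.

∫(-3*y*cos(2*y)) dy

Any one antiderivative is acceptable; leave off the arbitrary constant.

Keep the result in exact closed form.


Step 1. Integrate ∫(-3*y*cos(2*y)) dy by parts with u = y, dv = (-3*cos(2*y)) dy, so v = -3*sin(2*y)/2: now -3*y*sin(2*y)/2 + ∫(3*sin(2*y)/2) dy.
Step 2. Evaluate the standard form: now -3*y*sin(2*y)/2 - 3*cos(2*y)/4.
Answer: -3*y*sin(2*y)/2 - 3*cos(2*y)/4.


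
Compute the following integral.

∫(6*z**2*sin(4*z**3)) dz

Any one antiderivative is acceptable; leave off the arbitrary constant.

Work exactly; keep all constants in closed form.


Answer: -cos(4*z**3)/2.


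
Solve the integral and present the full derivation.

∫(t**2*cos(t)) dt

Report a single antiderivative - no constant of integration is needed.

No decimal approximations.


Step 1. Integrate ∫(t**2*cos(t)) dt by parts with u = t**2, dv = (cos(t)) dt, so v = sin(t): now t**2*sin(t) + ∫(-2*t*sin(t)) dt.
Step 2. Integrate ∫(-2*t*sin(t)) dt by parts with u = t, dv = (-2*sin(t)) dt, so v = 2*cos(t): now t**2*sin(t) + 2*t*cos(t) + ∫(-2*cos(t)) dt.
Step 3. Evaluate the standard form: now t**2*sin(t) + 2*t*cos(t) - 2*sin(t).
Answer: t**2*sin(t) + 2*t*cos(t) - 2*sin(t).


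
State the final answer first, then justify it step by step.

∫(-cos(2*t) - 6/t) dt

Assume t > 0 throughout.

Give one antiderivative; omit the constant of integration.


The answer is -6*log(t) - sin(2*t)/2.
Step 1. Rewrite: now ∫(-6/t) dt + ∫(-cos(2*t)) dt.
Step 2. Evaluate the standard form: now -sin(2*t)/2 + ∫(-6/t) dt.
Step 3. Evaluate the standard form [assuming t > 0]: now -6*log(t) - sin(2*t)/2.
Answer: -6*log(t) - sin(2*t)/2.


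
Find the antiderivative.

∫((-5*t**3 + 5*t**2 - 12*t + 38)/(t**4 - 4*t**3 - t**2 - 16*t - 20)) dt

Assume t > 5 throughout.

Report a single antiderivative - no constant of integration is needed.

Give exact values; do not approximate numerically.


Answer: -3*log(t - 5) - 2*log(t + 1) - atan(t/2).


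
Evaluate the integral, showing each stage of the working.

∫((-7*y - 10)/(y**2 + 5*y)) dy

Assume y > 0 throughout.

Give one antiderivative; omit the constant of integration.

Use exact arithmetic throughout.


Step 1. Decompose ∫((-7*y - 10)/(y**2 + 5*y)) dy by partial fractions, (-7*y - 10)/(y**2 + 5*y) = -5/(y + 5) - 2/y: now ∫(-2/y) dy + ∫(-5/(y + 5)) dy.
Step 2. Evaluate the standard form [assuming y > 0]: now -2*log(y) + ∫(-5/(y + 5)) dy.
Step 3. Evaluate the standard form [assuming y > -5]: now -2*log(y) - 5*log(y + 5).
Answer: -2*log(y) - 5*log(y + 5).


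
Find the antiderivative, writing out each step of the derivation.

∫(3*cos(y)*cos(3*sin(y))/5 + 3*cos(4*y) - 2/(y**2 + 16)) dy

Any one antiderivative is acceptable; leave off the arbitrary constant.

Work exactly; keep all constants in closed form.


Step 1. Rewrite: now ∫(3*cos(y)*cos(3*sin(y))/5) dy + ∫(-2/(y**2 + 16)) dy + ∫(3*cos(4*y)) dy.
Step 2. Evaluate the standard form: now -atan(y/4)/2 + ∫(3*cos(y)*cos(3*sin(y))/5) dy + ∫(3*cos(4*y)) dy.
Step 3. Evaluate the standard form: now 3*sin(4*y)/4 - atan(y/4)/2 + ∫(3*cos(y)*cos(3*sin(y))/5) dy.
Step 4. Substitute u = sin(y), turning ∫(3*cos(y)*cos(3*sin(y))/5) dy into ∫(3*cos(3*u)/5) du: now 3*sin(4*y)/4 - atan(y/4)/2 + ∫(3*cos(3*u)/5) du.
Step 5. Evaluate the standard form: now sin(3*u)/5 + 3*sin(4*y)/4 - atan(y/4)/2.
Step 6. Substitute back u = sin(y): now 3*sin(4*y)/4 + sin(3*sin(y))/5 - atan(y/4)/2.
Answer: 3*sin(4*y)/4 + sin(3*sin(y))/5 - atan(y/4)/2.


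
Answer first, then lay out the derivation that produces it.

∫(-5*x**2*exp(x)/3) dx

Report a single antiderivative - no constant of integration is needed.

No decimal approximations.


The answer is -5*x**2*exp(x)/3 + 10*x*exp(x)/3 - 10*exp(x)/3.
Step 1. Integrate ∫(-5*x**2*exp(x)/3) dx by parts with u = x**2, dv = (-5*exp(x)/3) dx, so v = -5*exp(x)/3: now -5*x**2*exp(x)/3 + ∫(10*x*exp(x)/3) dx.
Step 2. Integrate ∫(10*x*exp(x)/3) dx by parts with u = x, dv = (10*exp(x)/3) dx, so v = 10*exp(x)/3: now -5*x**2*exp(x)/3 + 10*x*exp(x)/3 + ∫(-10*exp(x)/3) dx.
Step 3. Evaluate the standard form: now -5*x**2*exp(x)/3 + 10*x*exp(x)/3 - 10*exp(x)/3.
Answer: -5*x**2*exp(x)/3 + 10*x*exp(x)/3 - 10*exp(x)/3.
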